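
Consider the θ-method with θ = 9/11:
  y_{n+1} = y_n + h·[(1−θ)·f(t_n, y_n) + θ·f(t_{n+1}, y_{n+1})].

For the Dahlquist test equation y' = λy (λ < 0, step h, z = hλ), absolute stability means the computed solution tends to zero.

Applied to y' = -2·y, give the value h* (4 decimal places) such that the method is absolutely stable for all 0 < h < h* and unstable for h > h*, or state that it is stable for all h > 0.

Set f=λy, z=hλ:
  y_{n+1} = y_n + z·[2/11·y_n + 9/11·y_{n+1}] ⇒ (1 − 9/11z)y_{n+1} = (1 + 2/11z)y_n
  R(z) = (1 + 2/11z)/(1 − 9/11z).

Find x<0 with |R(x)|<1.
x=-1.29: |R|=0.3724
x=-2: |R|=0.2414
x=-10: |R|=0.0891
x=-100: |R|=0.2075
θ=9/11≥1/2 ⇒ |1+2/11x|<|1−9/11x| ∀x<0 ⇒ unbounded interval.

unbounded; (−∞, 0). Any h>0 works for λ=-2.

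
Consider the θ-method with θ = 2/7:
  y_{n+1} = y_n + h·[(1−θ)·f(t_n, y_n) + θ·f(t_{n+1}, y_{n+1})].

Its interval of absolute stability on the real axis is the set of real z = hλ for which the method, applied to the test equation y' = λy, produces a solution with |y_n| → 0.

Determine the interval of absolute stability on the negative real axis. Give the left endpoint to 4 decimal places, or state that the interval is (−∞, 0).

Test eqn y'=λy, z=hλ:
  y_{n+1} = y_n + z·[5/7·y_n + 2/7·y_{n+1}] ⇒ (1 − 2/7z)y_{n+1} = (1 + 5/7z)y_n
  Hence R(z) = (1 + 5/7z)/(1 − 2/7z).

Solve |R(x)|<1 on ℝ⁻.
x=-0.84: |R|=0.3226
R=−1: 1+5/7x = −1+2/7x ⇒ -3/7x=2 ⇒ x=2/(-3/7)=-4.6667
Confirm numerically:
  x=-2.593: |R|=0.48950 <1
  x=-2.589: |R|=0.48818 <1
  x=-2.385: |R|=0.41844 <1
  x=-5.183: |R|=1.08920 >1
  x=-5.118: |R|=1.07856 >1
  x=-4.841: |R|=1.03135 >1
Interval (-4.6667, 0).

z∈(-4.6667,0).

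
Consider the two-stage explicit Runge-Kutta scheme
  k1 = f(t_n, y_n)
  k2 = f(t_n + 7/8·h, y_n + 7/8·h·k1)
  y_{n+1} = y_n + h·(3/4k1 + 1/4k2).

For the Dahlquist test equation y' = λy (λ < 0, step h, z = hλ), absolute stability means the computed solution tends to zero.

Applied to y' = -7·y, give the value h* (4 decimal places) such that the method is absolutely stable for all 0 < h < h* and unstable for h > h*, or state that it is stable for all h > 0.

On y'=λy, z=hλ:
  k1=λy_n ⇒ h·k1=z·y_n;  k2=λ(1+7/8z)y_n ⇒ h·k2=z(1+7/8z)y_n
  y_{n+1}/y_n = 1 + 3/4z + 1/4z(1+7/8z) = 1 + z + 7/32z²
  so R(z) = 1 + z + 7/32z².

Solve |R(x)|<1 on ℝ⁻.
x=-0.31: |R|=0.7110
R=1: x+7/32x²=0 ⇒ x=−32/7=-4.5714; min R=1−1/(4·7/32)=-0.1429>−1
Confirm numerically:
  x=-4.108: |R|=0.58355 <1
  x=-3.660: |R|=0.27029 <1
  x=-2.368: |R|=0.14138 <1
  x=-1.858: |R|=0.10284 <1
  x=-4.966: |R|=1.42863 >1
  x=-4.947: |R|=1.40643 >1
  x=-4.921: |R|=1.37630 >1
Interval (-4.5714, 0).

(-4.5714,0); λ=-7 ⇒ h* = (32/7)/7 = 0.6531.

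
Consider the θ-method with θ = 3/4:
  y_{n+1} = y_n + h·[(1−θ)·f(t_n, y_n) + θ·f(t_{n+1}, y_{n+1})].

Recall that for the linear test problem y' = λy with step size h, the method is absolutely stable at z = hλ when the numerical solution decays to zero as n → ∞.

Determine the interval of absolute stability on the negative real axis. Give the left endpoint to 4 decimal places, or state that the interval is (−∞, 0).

With y'=λy (z=hλ):
  y_{n+1} = y_n + z·[1/4·y_n + 3/4·y_{n+1}] ⇒ (1 − 3/4z)y_{n+1} = (1 + 1/4z)y_n
  so R(z) = (1 + 1/4z)/(1 − 3/4z).

Find x<0 with |R(x)|<1.
x=-0.9: |R|=0.4627
x=-2: |R|=0.2000
x=-10: |R|=0.1765
x=-100: |R|=0.3158
θ=3/4≥1/2 ⇒ |1+1/4x|<|1−3/4x| ∀x<0 ⇒ interval (−∞,0).

(−∞, 0) — no finite endpoint.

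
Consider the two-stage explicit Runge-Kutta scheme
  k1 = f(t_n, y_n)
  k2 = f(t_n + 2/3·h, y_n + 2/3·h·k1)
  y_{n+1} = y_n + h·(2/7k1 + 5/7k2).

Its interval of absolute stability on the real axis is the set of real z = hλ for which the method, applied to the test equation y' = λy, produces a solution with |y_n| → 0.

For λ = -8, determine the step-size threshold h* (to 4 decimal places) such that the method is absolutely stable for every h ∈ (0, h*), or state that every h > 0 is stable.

Set f=λy, z=hλ:
  k1=λy_n ⇒ h·k1=z·y_n;  k2=λ(1+2/3z)y_n ⇒ h·k2=z(1+2/3z)y_n
  y_{n+1}/y_n = 1 + 2/7z + 5/7z(1+2/3z) = 1 + z + 10/21z²
  ⇒ R(z) = 1 + z + 10/21z².

Find x<0 with |R(x)|<1.
x=-1.56: |R|=0.5989
R=1: x+10/21x²=0 ⇒ x=−21/10=-2.1000; min R=1−1/(4·10/21)=0.4750>−1
Confirm numerically:
  x=-2.019: |R|=0.92212 <1
  x=-1.641: |R|=0.64132 <1
  x=-0.967: |R|=0.47828 <1
  x=-2.213: |R|=1.11908 >1
  x=-2.142: |R|=1.04284 >1
Interval (-2.1000, 0).

(-2.1000,0); λ=-8 ⇒ h* = (21/10)/8 = 0.2625.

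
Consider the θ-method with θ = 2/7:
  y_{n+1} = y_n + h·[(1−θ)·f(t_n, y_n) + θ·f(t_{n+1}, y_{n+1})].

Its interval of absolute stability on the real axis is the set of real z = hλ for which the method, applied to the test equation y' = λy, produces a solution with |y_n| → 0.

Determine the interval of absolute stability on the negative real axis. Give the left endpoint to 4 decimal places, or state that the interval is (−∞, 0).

z∈(-4.6667,0).

On y'=λy, z=hλ:
  y_{n+1} = y_n + z·[5/7·y_n + 2/7·y_{n+1}] ⇒ (1 − 2/7z)y_{n+1} = (1 + 5/7z)y_n
  Hence R(z) = (1 + 5/7z)/(1 − 2/7z).

Solve |R(x)|<1 on ℝ⁻.
x=-1.3: |R|=0.0521
R=−1: 1+5/7x = −1+2/7x ⇒ -3/7x=2 ⇒ x=2/(-3/7)=-4.6667
Confirm numerically:
  x=-3.975: |R|=0.86120 <1
  x=-3.486: |R|=0.74649 <1
  x=-3.239: |R|=0.68222 <1
  x=-2.950: |R|=0.60078 <1
  x=-5.059: |R|=1.06876 >1
  x=-4.889: |R|=1.03975 >1
Stable set (-4.6667, 0).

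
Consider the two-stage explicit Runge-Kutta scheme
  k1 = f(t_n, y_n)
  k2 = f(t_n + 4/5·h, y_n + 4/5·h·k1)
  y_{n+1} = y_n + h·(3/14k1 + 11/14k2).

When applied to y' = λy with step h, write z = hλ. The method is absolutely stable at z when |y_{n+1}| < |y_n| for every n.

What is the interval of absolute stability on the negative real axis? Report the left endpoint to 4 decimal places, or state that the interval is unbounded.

On y'=λy, z=hλ:
  k1=λy_n ⇒ h·k1=z·y_n;  k2=λ(1+4/5z)y_n ⇒ h·k2=z(1+4/5z)y_n
  y_{n+1}/y_n = 1 + 3/14z + 11/14z(1+4/5z) = 1 + z + 22/35z²
  Hence R(z) = 1 + z + 22/35z².

Solve |R(x)|<1 on ℝ⁻.
x=-0.75: |R|=0.6036
R=1: x+22/35x²=0 ⇒ x=−35/22=-1.5909; min R=1−1/(4·22/35)=0.6023>−1
Confirm numerically:
  x=-1.288: |R|=0.75476 <1
  x=-1.028: |R|=0.63626 <1
  x=-0.757: |R|=0.60320 <1
  x=-2.099: |R|=1.67036 >1
  x=-1.982: |R|=1.48723 >1
  x=-1.708: |R|=1.12571 >1
So |R|<1 on (-1.5909, 0).

(-1.5909, 0).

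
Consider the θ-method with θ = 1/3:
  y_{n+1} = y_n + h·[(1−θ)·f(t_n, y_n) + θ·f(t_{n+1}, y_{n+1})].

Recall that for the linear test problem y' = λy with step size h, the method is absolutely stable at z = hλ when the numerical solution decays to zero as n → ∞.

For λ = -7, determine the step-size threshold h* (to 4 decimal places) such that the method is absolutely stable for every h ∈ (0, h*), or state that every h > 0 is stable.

Test eqn y'=λy, z=hλ:
  y_{n+1} = y_n + z·[2/3·y_n + 1/3·y_{n+1}] ⇒ (1 − 1/3z)y_{n+1} = (1 + 2/3z)y_n
  ⇒ R(z) = (1 + 2/3z)/(1 − 1/3z).

Find x<0 with |R(x)|<1.
x=-0.55: |R|=0.5352
R=−1: 1+2/3x = −1+1/3x ⇒ -1/3x=2 ⇒ x=2/(-1/3)=-6.0000
Confirm numerically:
  x=-5.975: |R|=0.99721 <1
  x=-5.744: |R|=0.97072 <1
  x=-5.071: |R|=0.88490 <1
  x=-4.009: |R|=0.71594 <1
  x=-6.212: |R|=1.02301 >1
  x=-6.052: |R|=1.00574 >1
Stable set (-6.0000, 0).

(-6.0000,0); λ=-7 ⇒ h* = (6)/7 = 0.8571.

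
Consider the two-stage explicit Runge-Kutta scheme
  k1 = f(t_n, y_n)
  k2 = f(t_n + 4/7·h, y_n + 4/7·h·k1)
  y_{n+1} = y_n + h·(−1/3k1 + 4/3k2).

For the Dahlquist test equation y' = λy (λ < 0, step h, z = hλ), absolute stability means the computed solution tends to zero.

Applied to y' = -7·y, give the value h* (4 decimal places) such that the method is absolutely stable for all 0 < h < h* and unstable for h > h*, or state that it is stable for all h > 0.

(-1.3125,0); λ=-7 ⇒ h* = (21/16)/7 = 0.1875.

On y'=λy, z=hλ:
  k1=λy_n ⇒ h·k1=z·y_n;  k2=λ(1+4/7z)y_n ⇒ h·k2=z(1+4/7z)y_n
  y_{n+1}/y_n = 1 − 1/3z + 4/3z(1+4/7z) = 1 + z + 16/21z²
  Hence R(z) = 1 + z + 16/21z².

Boundary: |R(x)|=1, x<0.
x=-0.37: |R|=0.7343
R=1: x+16/21x²=0 ⇒ x=−21/16=-1.3125; min R=1−1/(4·16/21)=0.6719>−1
Confirm numerically:
  x=-1.102: |R|=0.82326 <1
  x=-1.044: |R|=0.78643 <1
  x=-0.983: |R|=0.75322 <1
  x=-0.844: |R|=0.69873 <1
  x=-1.644: |R|=1.41523 >1
  x=-1.422: |R|=1.11864 >1
  x=-1.366: |R|=1.05568 >1
Stable set (-1.3125, 0).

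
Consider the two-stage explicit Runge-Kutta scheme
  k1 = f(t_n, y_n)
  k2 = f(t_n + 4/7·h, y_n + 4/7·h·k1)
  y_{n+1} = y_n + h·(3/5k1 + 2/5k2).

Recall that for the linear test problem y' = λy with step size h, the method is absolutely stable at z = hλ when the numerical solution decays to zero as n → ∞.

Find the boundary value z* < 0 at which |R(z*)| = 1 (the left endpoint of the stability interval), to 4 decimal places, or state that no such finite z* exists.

z* = -4.3750.

On y'=λy, z=hλ:
  k1=λy_n ⇒ h·k1=z·y_n;  k2=λ(1+4/7z)y_n ⇒ h·k2=z(1+4/7z)y_n
  y_{n+1}/y_n = 1 + 3/5z + 2/5z(1+4/7z) = 1 + z + 8/35z²
  Hence R(z) = 1 + z + 8/35z².

Solve |R(x)|<1 on ℝ⁻.
x=-0.4: |R|=0.6366
R=1: x+8/35x²=0 ⇒ x=−35/8=-4.3750; min R=1−1/(4·8/35)=-0.0938>−1
Confirm numerically:
  x=-3.709: |R|=0.43538 <1
  x=-2.904: |R|=0.02359 <1
  x=-2.126: |R|=0.09289 <1
  x=-1.873: |R|=0.07114 <1
  x=-4.945: |R|=1.64426 >1
  x=-4.504: |R|=1.13280 >1
  x=-4.430: |R|=1.05569 >1
Stable set (-4.3750, 0).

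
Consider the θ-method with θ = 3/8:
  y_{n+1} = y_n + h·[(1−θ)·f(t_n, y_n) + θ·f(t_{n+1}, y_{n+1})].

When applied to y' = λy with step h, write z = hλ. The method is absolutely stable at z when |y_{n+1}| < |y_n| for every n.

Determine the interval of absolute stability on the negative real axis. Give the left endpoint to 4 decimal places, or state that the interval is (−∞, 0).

Set f=λy, z=hλ:
  y_{n+1} = y_n + z·[5/8·y_n + 3/8·y_{n+1}] ⇒ (1 − 3/8z)y_{n+1} = (1 + 5/8z)y_n
  R(z) = (1 + 5/8z)/(1 − 3/8z).

Solve |R(x)|<1 on ℝ⁻.
x=-1.18: |R|=0.1820
R=−1: 1+5/8x = −1+3/8x ⇒ -1/4x=2 ⇒ x=2/(-1/4)=-8.0000
Confirm numerically:
  x=-7.660: |R|=0.97805 <1
  x=-6.545: |R|=0.89470 <1
  x=-6.309: |R|=0.87440 <1
  x=-4.778: |R|=0.71147 <1
  x=-8.563: |R|=1.03342 >1
  x=-8.303: |R|=1.01841 >1
  x=-8.253: |R|=1.01545 >1
So |R|<1 on (-8.0000, 0).

z∈(-8.0000,0).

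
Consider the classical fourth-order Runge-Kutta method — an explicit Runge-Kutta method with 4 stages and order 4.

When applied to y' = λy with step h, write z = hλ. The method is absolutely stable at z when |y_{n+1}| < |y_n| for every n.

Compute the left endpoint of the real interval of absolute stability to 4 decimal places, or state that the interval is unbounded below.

Test eqn y'=λy, z=hλ:
  order 4, 4-stage ⇒ R(z)=1+z+z^2/2+z^3/6+z^4/24
  (e.g. R(-0.94)=0.39590, |R|=0.39590)

Find x<0 with |R(x)|<1.
x=-0.94: |R|=0.3959
|R(-2.96)|=1.2970 |R(-1.58)|=0.2705 |R(-0.51)|=0.6008
Bisect:
  x_lo=-3.4111 |R|=2.4330  x_hi=-0.3870 |R|=0.6792
  mid=-1.89907 |R|=0.30462 →hi
  mid=-2.65511 |R|=0.82082 →hi
  mid=-3.03313 |R|=1.44265 →lo
  mid=-2.84412 |R|=1.09238 →lo
  mid=-2.74962 |R|=0.94753 →hi
  mid=-2.79687 |R|=1.01759 →lo
  mid=-2.77324 |R|=0.98198 →hi
  mid=-2.78506 |R|=0.99964 →hi
  mid=-2.79096 |R|=1.00858 →lo
  ...
  [-2.78542,-2.78524] ⇒ x*=-2.7853
So |R|<1 on (-2.7853, 0).

z* = -2.7853.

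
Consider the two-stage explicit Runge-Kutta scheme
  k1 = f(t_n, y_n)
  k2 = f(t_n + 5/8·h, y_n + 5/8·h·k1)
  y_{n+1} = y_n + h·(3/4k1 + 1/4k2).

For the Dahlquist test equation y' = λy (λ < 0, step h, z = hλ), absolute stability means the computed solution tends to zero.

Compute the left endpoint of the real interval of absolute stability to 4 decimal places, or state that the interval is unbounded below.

left endpoint -6.4000.

Set f=λy, z=hλ:
  k1=λy_n ⇒ h·k1=z·y_n;  k2=λ(1+5/8z)y_n ⇒ h·k2=z(1+5/8z)y_n
  y_{n+1}/y_n = 1 + 3/4z + 1/4z(1+5/8z) = 1 + z + 5/32z²
  R(z) = 1 + z + 5/32z².

Boundary: |R(x)|=1, x<0.
x=-1.3: |R|=0.0359
R=1: x+5/32x²=0 ⇒ x=−32/5=-6.4000; min R=1−1/(4·5/32)=-0.6000>−1
Confirm numerically:
  x=-5.045: |R|=0.06812 <1
  x=-4.103: |R|=0.47259 <1
  x=-2.888: |R|=0.58479 <1
  x=-6.943: |R|=1.58907 >1
  x=-6.855: |R|=1.48735 >1
  x=-6.750: |R|=1.36914 >1
Stable set (-6.4000, 0).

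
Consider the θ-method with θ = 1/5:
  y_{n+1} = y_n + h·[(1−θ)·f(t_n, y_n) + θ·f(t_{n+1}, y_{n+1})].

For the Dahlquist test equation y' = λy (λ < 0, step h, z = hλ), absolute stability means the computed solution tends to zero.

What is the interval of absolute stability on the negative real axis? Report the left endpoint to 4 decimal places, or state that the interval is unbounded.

With y'=λy (z=hλ):
  y_{n+1} = y_n + z·[4/5·y_n + 1/5·y_{n+1}] ⇒ (1 − 1/5z)y_{n+1} = (1 + 4/5z)y_n
  Hence R(z) = (1 + 4/5z)/(1 − 1/5z).

Need |R(x)|<1, x<0.
x=-0.73: |R|=0.3630
R=−1: 1+4/5x = −1+1/5x ⇒ -3/5x=2 ⇒ x=2/(-3/5)=-3.3333
Confirm numerically:
  x=-3.109: |R|=0.91701 <1
  x=-2.856: |R|=0.81772 <1
  x=-2.192: |R|=0.52392 <1
  x=-3.723: |R|=1.13401 >1
  x=-3.689: |R|=1.12280 >1
Stable set (-3.3333, 0).

(-3.3333, 0).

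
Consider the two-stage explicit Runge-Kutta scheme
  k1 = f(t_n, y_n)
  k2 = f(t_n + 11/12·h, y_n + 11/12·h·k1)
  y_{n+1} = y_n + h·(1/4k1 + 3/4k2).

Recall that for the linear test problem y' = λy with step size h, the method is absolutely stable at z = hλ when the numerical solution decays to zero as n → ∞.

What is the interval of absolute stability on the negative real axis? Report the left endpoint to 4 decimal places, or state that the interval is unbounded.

Test eqn y'=λy, z=hλ:
  k1=λy_n ⇒ h·k1=z·y_n;  k2=λ(1+11/12z)y_n ⇒ h·k2=z(1+11/12z)y_n
  y_{n+1}/y_n = 1 + 1/4z + 3/4z(1+11/12z) = 1 + z + 11/16z²
  ⇒ R(z) = 1 + z + 11/16z².

Find x<0 with |R(x)|<1.
x=-1.7: |R|=1.2869
R=1: x+11/16x²=0 ⇒ x=−16/11=-1.4545; min R=1−1/(4·11/16)=0.6364>−1
Confirm numerically:
  x=-0.969: |R|=0.67654 <1
  x=-0.738: |R|=0.63644 <1
  x=-0.669: |R|=0.63870 <1
  x=-1.968: |R|=1.69470 >1
  x=-1.591: |R|=1.14926 >1
Stable set (-1.4545, 0).

z∈(-1.4545,0).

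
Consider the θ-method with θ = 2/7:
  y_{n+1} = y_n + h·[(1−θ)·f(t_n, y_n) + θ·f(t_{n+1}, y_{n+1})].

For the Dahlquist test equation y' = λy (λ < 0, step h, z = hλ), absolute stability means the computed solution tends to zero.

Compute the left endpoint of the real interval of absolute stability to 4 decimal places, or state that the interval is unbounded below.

Test eqn y'=λy, z=hλ:
  y_{n+1} = y_n + z·[5/7·y_n + 2/7·y_{n+1}] ⇒ (1 − 2/7z)y_{n+1} = (1 + 5/7z)y_n
  ⇒ R(z) = (1 + 5/7z)/(1 − 2/7z).

Need |R(x)|<1, x<0.
x=-1.19: |R|=0.1119
R=−1: 1+5/7x = −1+2/7x ⇒ -3/7x=2 ⇒ x=2/(-3/7)=-4.6667
Confirm numerically:
  x=-4.591: |R|=0.98597 <1
  x=-3.184: |R|=0.66727 <1
  x=-2.804: |R|=0.55679 <1
  x=-4.968: |R|=1.05338 >1
  x=-4.871: |R|=1.03661 >1
Interval (-4.6667, 0).

z* = -4.6667.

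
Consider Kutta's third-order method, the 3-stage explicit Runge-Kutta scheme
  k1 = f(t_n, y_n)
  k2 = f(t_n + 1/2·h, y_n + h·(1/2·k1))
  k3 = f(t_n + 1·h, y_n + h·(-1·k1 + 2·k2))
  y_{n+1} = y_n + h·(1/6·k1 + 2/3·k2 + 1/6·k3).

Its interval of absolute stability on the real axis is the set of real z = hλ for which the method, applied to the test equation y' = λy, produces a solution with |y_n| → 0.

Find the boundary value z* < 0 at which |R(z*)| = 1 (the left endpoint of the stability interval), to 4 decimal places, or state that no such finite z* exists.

On y'=λy, z=hλ:
  order 3, 3-stage ⇒ R(z)=1+z+z^2/2+z^3/6
  (e.g. R(-0.5)=0.60417, |R|=0.60417)

Boundary: |R(x)|=1, x<0.
x=-0.5: |R|=0.6042
|R(-2.75)|=1.4349 |R(-2.01)|=0.3434 |R(-1.16)|=0.2527
Bisect:
  x_lo=-3.3637 |R|=3.0497  x_hi=-0.3317 |R|=0.7172
  mid=-1.84772 |R|=0.19206 →hi
  mid=-2.60573 |R|=1.15956 →lo
  mid=-2.22673 |R|=0.58770 →hi
  mid=-2.41623 |R|=0.84820 →hi
  mid=-2.51098 |R|=0.99710 →hi
  mid=-2.55835 |R|=1.07658 →lo
  mid=-2.53467 |R|=1.03641 →lo
  mid=-2.52282 |R|=1.01665 →lo
  mid=-2.51690 |R|=1.00684 →lo
  mid=-2.51394 |R|=1.00196 →lo
  ...
  [-2.51283,-2.51264] ⇒ x*=-2.5127
So |R|<1 on (-2.5127, 0).

z* = -2.5127.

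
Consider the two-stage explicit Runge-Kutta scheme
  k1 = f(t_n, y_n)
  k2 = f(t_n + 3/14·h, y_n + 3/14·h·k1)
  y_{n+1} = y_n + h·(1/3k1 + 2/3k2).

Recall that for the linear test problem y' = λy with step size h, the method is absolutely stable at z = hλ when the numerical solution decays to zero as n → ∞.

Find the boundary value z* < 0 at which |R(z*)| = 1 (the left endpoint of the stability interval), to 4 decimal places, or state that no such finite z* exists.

Test eqn y'=λy, z=hλ:
  k1=λy_n ⇒ h·k1=z·y_n;  k2=λ(1+3/14z)y_n ⇒ h·k2=z(1+3/14z)y_n
  y_{n+1}/y_n = 1 + 1/3z + 2/3z(1+3/14z) = 1 + z + 1/7z²
  ⇒ R(z) = 1 + z + 1/7z².

Need |R(x)|<1, x<0.
x=-1.71: |R|=0.2923
R=1: x+1/7x²=0 ⇒ x=−7=-7.0000; min R=1−1/(4·1/7)=-0.7500>−1
Confirm numerically:
  x=-3.635: |R|=0.74740 <1
  x=-2.958: |R|=0.70803 <1
  x=-2.838: |R|=0.68739 <1
  x=-7.492: |R|=1.52658 >1
  x=-7.129: |R|=1.13138 >1
So |R|<1 on (-7.0000, 0).

left endpoint -7.0000.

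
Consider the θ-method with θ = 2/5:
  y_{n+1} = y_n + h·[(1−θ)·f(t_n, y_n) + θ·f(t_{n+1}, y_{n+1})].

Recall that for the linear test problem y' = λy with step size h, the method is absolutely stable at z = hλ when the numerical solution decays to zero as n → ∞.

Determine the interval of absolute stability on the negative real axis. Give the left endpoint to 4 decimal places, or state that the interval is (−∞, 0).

(-10.0000, 0).

On y'=λy, z=hλ:
  y_{n+1} = y_n + z·[3/5·y_n + 2/5·y_{n+1}] ⇒ (1 − 2/5z)y_{n+1} = (1 + 3/5z)y_n
  Hence R(z) = (1 + 3/5z)/(1 − 2/5z).

Solve |R(x)|<1 on ℝ⁻.
x=-1.37: |R|=0.1150
R=−1: 1+3/5x = −1+2/5x ⇒ -1/5x=2 ⇒ x=2/(-1/5)=-10.0000
Confirm numerically:
  x=-8.853: |R|=0.94948 <1
  x=-8.750: |R|=0.94444 <1
  x=-8.319: |R|=0.92231 <1
  x=-7.475: |R|=0.87343 <1
  x=-10.262: |R|=1.01026 >1
  x=-10.169: |R|=1.00667 >1
  x=-10.073: |R|=1.00290 >1
Interval (-10.0000, 0).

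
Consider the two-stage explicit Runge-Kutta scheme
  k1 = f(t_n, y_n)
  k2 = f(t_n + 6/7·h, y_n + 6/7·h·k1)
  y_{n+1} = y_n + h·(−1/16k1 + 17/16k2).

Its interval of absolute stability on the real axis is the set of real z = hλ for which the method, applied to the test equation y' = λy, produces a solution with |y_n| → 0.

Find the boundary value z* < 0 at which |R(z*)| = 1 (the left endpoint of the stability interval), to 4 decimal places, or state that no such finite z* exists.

Set f=λy, z=hλ:
  k1=λy_n ⇒ h·k1=z·y_n;  k2=λ(1+6/7z)y_n ⇒ h·k2=z(1+6/7z)y_n
  y_{n+1}/y_n = 1 − 1/16z + 17/16z(1+6/7z) = 1 + z + 51/56z²
  so R(z) = 1 + z + 51/56z².

Need |R(x)|<1, x<0.
x=-1.08: |R|=0.9823
R=1: x+51/56x²=0 ⇒ x=−56/51=-1.0980; min R=1−1/(4·51/56)=0.7255>−1
Confirm numerically:
  x=-0.668: |R|=0.73838 <1
  x=-0.636: |R|=0.73238 <1
  x=-0.541: |R|=0.72555 <1
  x=-1.681: |R|=1.89246 >1
  x=-1.433: |R|=1.43714 >1
Stable set (-1.0980, 0).

z* = -1.0980.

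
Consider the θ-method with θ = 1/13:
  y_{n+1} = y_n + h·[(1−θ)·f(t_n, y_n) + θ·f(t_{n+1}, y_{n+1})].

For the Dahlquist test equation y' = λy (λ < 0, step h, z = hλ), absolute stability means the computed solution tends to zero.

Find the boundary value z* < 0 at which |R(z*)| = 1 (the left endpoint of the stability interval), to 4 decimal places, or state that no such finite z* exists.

left endpoint -2.3636.

With y'=λy (z=hλ):
  y_{n+1} = y_n + z·[12/13·y_n + 1/13·y_{n+1}] ⇒ (1 − 1/13z)y_{n+1} = (1 + 12/13z)y_n
  R(z) = (1 + 12/13z)/(1 − 1/13z).

Solve |R(x)|<1 on ℝ⁻.
x=-1.09: |R|=0.0057
R=−1: 1+12/13x = −1+1/13x ⇒ -11/13x=2 ⇒ x=2/(-11/13)=-2.3636
Confirm numerically:
  x=-2.160: |R|=0.85224 <1
  x=-1.911: |R|=0.66609 <1
  x=-1.592: |R|=0.41831 <1
  x=-1.394: |R|=0.25900 <1
  x=-2.858: |R|=1.34292 >1
  x=-2.857: |R|=1.34225 >1
Stable set (-2.3636, 0).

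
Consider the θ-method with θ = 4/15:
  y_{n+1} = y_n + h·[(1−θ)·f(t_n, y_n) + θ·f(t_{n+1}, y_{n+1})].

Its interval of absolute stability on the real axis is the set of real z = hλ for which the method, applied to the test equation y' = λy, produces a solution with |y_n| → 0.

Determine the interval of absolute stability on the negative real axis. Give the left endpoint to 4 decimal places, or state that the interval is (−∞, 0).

With y'=λy (z=hλ):
  y_{n+1} = y_n + z·[11/15·y_n + 4/15·y_{n+1}] ⇒ (1 − 4/15z)y_{n+1} = (1 + 11/15z)y_n
  R(z) = (1 + 11/15z)/(1 − 4/15z).

Need |R(x)|<1, x<0.
x=-1.18: |R|=0.1024
R=−1: 1+11/15x = −1+4/15x ⇒ -7/15x=2 ⇒ x=2/(-7/15)=-4.2857
Confirm numerically:
  x=-4.259: |R|=0.99416 <1
  x=-3.873: |R|=0.90525 <1
  x=-3.039: |R|=0.67863 <1
  x=-1.793: |R|=0.21302 <1
  x=-4.715: |R|=1.08875 >1
  x=-4.688: |R|=1.08343 >1
  x=-4.415: |R|=1.02771 >1
Stable set (-4.2857, 0).

(-4.2857, 0).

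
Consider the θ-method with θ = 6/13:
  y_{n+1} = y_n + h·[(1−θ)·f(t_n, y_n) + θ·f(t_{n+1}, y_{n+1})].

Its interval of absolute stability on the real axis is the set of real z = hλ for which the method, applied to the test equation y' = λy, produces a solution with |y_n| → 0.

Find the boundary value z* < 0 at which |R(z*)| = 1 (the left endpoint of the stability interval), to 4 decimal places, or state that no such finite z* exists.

z* = -26.0000.

With y'=λy (z=hλ):
  y_{n+1} = y_n + z·[7/13·y_n + 6/13·y_{n+1}] ⇒ (1 − 6/13z)y_{n+1} = (1 + 7/13z)y_n
  R(z) = (1 + 7/13z)/(1 − 6/13z).

Find x<0 with |R(x)|<1.
x=-0.81: |R|=0.4104
R=−1: 1+7/13x = −1+6/13x ⇒ -1/13x=2 ⇒ x=2/(-1/13)=-26.0000
Confirm numerically:
  x=-25.237: |R|=0.99536 <1
  x=-23.391: |R|=0.98299 <1
  x=-22.188: |R|=0.97391 <1
  x=-10.431: |R|=0.79402 <1
  x=-26.448: |R|=1.00261 >1
  x=-26.224: |R|=1.00131 >1
Interval (-26.0000, 0).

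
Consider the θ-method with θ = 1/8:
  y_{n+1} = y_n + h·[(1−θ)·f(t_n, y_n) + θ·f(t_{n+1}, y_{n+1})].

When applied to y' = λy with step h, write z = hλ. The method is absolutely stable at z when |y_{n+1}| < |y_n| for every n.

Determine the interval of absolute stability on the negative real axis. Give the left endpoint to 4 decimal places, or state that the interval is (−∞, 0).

Test eqn y'=λy, z=hλ:
  y_{n+1} = y_n + z·[7/8·y_n + 1/8·y_{n+1}] ⇒ (1 − 1/8z)y_{n+1} = (1 + 7/8z)y_n
  R(z) = (1 + 7/8z)/(1 − 1/8z).

Need |R(x)|<1, x<0.
x=-0.99: |R|=0.1190
R=−1: 1+7/8x = −1+1/8x ⇒ -3/4x=2 ⇒ x=2/(-3/4)=-2.6667
Confirm numerically:
  x=-2.539: |R|=0.92732 <1
  x=-2.517: |R|=0.91461 <1
  x=-1.856: |R|=0.50649 <1
  x=-1.193: |R|=0.03818 <1
  x=-2.895: |R|=1.12575 >1
  x=-2.751: |R|=1.04707 >1
So |R|<1 on (-2.6667, 0).

(-2.6667, 0).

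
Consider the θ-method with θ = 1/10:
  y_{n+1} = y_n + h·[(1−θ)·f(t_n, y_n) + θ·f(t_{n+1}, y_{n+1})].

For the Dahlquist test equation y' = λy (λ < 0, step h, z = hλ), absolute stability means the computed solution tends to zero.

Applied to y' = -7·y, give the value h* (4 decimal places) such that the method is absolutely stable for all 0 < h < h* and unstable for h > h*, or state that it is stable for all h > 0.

(-2.5000,0); λ=-7 ⇒ h* = (5/2)/7 = 0.3571.

Test eqn y'=λy, z=hλ:
  y_{n+1} = y_n + z·[9/10·y_n + 1/10·y_{n+1}] ⇒ (1 − 1/10z)y_{n+1} = (1 + 9/10z)y_n
  R(z) = (1 + 9/10z)/(1 − 1/10z).

Find x<0 with |R(x)|<1.
x=-1.33: |R|=0.1739
R=−1: 1+9/10x = −1+1/10x ⇒ -4/5x=2 ⇒ x=2/(-4/5)=-2.5000
Confirm numerically:
  x=-2.262: |R|=0.84472 <1
  x=-1.818: |R|=0.53833 <1
  x=-1.627: |R|=0.39933 <1
  x=-3.049: |R|=1.33658 >1
  x=-3.019: |R|=1.31892 >1
Interval (-2.5000, 0).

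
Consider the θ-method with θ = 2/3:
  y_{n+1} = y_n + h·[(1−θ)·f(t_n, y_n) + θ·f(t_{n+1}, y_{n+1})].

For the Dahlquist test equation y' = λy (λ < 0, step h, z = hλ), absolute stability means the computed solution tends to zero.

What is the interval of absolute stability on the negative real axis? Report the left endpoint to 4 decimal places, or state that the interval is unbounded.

(−∞, 0) — no finite endpoint.

Test eqn y'=λy, z=hλ:
  y_{n+1} = y_n + z·[1/3·y_n + 2/3·y_{n+1}] ⇒ (1 − 2/3z)y_{n+1} = (1 + 1/3z)y_n
  so R(z) = (1 + 1/3z)/(1 − 2/3z).

Need |R(x)|<1, x<0.
x=-0.91: |R|=0.4336
x=-2: |R|=0.1429
x=-10: |R|=0.3043
x=-100: |R|=0.4778
θ=2/3≥1/2 ⇒ |1+1/3x|<|1−2/3x| ∀x<0 ⇒ unbounded interval.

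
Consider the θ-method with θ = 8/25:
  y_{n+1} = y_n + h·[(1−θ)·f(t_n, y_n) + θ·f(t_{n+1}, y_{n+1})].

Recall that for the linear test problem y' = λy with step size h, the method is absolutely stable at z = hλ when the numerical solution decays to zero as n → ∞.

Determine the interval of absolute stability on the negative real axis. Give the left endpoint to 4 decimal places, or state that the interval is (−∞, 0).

z∈(-5.5556,0).

Set f=λy, z=hλ:
  y_{n+1} = y_n + z·[17/25·y_n + 8/25·y_{n+1}] ⇒ (1 − 8/25z)y_{n+1} = (1 + 17/25z)y_n
  so R(z) = (1 + 17/25z)/(1 − 8/25z).

Boundary: |R(x)|=1, x<0.
x=-0.39: |R|=0.6533
R=−1: 1+17/25x = −1+8/25x ⇒ -9/25x=2 ⇒ x=2/(-9/25)=-5.5556
Confirm numerically:
  x=-3.697: |R|=0.69351 <1
  x=-2.640: |R|=0.43105 <1
  x=-2.367: |R|=0.34685 <1
  x=-6.139: |R|=1.07085 >1
  x=-5.922: |R|=1.04557 >1
  x=-5.776: |R|=1.02786 >1
So |R|<1 on (-5.5556, 0).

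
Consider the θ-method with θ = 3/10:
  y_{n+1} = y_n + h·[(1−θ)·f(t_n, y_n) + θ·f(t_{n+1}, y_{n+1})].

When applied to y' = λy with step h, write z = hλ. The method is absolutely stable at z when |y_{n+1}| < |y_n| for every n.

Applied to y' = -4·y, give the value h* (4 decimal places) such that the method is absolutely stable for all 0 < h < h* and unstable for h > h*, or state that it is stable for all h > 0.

(-5.0000,0); λ=-4 ⇒ h* = (5)/4 = 1.2500.

With y'=λy (z=hλ):
  y_{n+1} = y_n + z·[7/10·y_n + 3/10·y_{n+1}] ⇒ (1 − 3/10z)y_{n+1} = (1 + 7/10z)y_n
  Hence R(z) = (1 + 7/10z)/(1 − 3/10z).

Boundary: |R(x)|=1, x<0.
x=-1.33: |R|=0.0493
R=−1: 1+7/10x = −1+3/10x ⇒ -2/5x=2 ⇒ x=2/(-2/5)=-5.0000
Confirm numerically:
  x=-4.931: |R|=0.98887 <1
  x=-4.836: |R|=0.97323 <1
  x=-3.412: |R|=0.68610 <1
  x=-5.597: |R|=1.08913 >1
  x=-5.461: |R|=1.06989 >1
So |R|<1 on (-5.0000, 0).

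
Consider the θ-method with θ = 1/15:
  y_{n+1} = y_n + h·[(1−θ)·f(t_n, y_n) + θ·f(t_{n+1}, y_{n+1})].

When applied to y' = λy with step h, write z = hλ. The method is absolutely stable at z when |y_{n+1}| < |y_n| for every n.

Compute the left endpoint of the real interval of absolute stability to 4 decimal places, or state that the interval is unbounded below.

Test eqn y'=λy, z=hλ:
  y_{n+1} = y_n + z·[14/15·y_n + 1/15·y_{n+1}] ⇒ (1 − 1/15z)y_{n+1} = (1 + 14/15z)y_n
  Hence R(z) = (1 + 14/15z)/(1 − 1/15z).

Boundary: |R(x)|=1, x<0.
x=-1.77: |R|=0.5832
R=−1: 1+14/15x = −1+1/15x ⇒ -13/15x=2 ⇒ x=2/(-13/15)=-2.3077
Confirm numerically:
  x=-2.125: |R|=0.86131 <1
  x=-1.455: |R|=0.32634 <1
  x=-1.233: |R|=0.13935 <1
  x=-2.528: |R|=1.16340 >1
  x=-2.454: |R|=1.10897 >1
  x=-2.391: |R|=1.06227 >1
So |R|<1 on (-2.3077, 0).

left endpoint -2.3077.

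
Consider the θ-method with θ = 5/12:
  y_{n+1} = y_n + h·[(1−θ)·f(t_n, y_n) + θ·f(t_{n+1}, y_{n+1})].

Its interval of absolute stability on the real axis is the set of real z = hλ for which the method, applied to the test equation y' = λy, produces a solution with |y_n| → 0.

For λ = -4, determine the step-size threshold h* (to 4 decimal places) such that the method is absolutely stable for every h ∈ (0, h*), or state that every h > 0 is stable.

On y'=λy, z=hλ:
  y_{n+1} = y_n + z·[7/12·y_n + 5/12·y_{n+1}] ⇒ (1 − 5/12z)y_{n+1} = (1 + 7/12z)y_n
  ⇒ R(z) = (1 + 7/12z)/(1 − 5/12z).

Need |R(x)|<1, x<0.
x=-0.68: |R|=0.4701
R=−1: 1+7/12x = −1+5/12x ⇒ -1/6x=2 ⇒ x=2/(-1/6)=-12.0000
Confirm numerically:
  x=-11.206: |R|=0.97666 <1
  x=-6.443: |R|=0.74864 <1
  x=-5.480: |R|=0.66904 <1
  x=-12.295: |R|=1.00803 >1
  x=-12.258: |R|=1.00704 >1
  x=-12.243: |R|=1.00664 >1
So |R|<1 on (-12.0000, 0).

(-12.0000,0); λ=-4 ⇒ h* = (12)/4 = 3.0000.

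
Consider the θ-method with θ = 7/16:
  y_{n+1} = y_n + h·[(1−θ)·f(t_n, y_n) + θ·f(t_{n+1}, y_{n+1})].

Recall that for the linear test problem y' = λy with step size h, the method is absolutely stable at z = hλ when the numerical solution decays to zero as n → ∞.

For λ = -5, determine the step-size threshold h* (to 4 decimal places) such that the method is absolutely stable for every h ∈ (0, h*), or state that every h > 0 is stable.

(-16.0000,0); λ=-5 ⇒ h* = (16)/5 = 3.2000.

Set f=λy, z=hλ:
  y_{n+1} = y_n + z·[9/16·y_n + 7/16·y_{n+1}] ⇒ (1 − 7/16z)y_{n+1} = (1 + 9/16z)y_n
  ⇒ R(z) = (1 + 9/16z)/(1 − 7/16z).

Solve |R(x)|<1 on ℝ⁻.
x=-0.67: |R|=0.4819
R=−1: 1+9/16x = −1+7/16x ⇒ -1/8x=2 ⇒ x=2/(-1/8)=-16.0000
Confirm numerically:
  x=-14.797: |R|=0.97988 <1
  x=-11.298: |R|=0.90110 <1
  x=-10.242: |R|=0.86868 <1
  x=-10.058: |R|=0.86246 <1
  x=-16.249: |R|=1.00384 >1
  x=-16.230: |R|=1.00355 >1
  x=-16.097: |R|=1.00151 >1
Stable set (-16.0000, 0).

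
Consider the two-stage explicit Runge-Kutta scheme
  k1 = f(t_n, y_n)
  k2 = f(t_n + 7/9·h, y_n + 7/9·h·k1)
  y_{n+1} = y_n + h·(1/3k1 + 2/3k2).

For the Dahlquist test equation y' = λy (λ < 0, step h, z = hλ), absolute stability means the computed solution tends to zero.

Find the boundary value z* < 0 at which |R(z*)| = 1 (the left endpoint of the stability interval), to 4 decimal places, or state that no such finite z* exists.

Set f=λy, z=hλ:
  k1=λy_n ⇒ h·k1=z·y_n;  k2=λ(1+7/9z)y_n ⇒ h·k2=z(1+7/9z)y_n
  y_{n+1}/y_n = 1 + 1/3z + 2/3z(1+7/9z) = 1 + z + 14/27z²
  R(z) = 1 + z + 14/27z².

Need |R(x)|<1, x<0.
x=-0.33: |R|=0.7265
R=1: x+14/27x²=0 ⇒ x=−27/14=-1.9286; min R=1−1/(4·14/27)=0.5179>−1
Confirm numerically:
  x=-1.744: |R|=0.83309 <1
  x=-1.734: |R|=0.82506 <1
  x=-1.325: |R|=0.58532 <1
  x=-2.349: |R|=1.51208 >1
  x=-2.250: |R|=1.37500 >1
Stable set (-1.9286, 0).

z* = -1.9286.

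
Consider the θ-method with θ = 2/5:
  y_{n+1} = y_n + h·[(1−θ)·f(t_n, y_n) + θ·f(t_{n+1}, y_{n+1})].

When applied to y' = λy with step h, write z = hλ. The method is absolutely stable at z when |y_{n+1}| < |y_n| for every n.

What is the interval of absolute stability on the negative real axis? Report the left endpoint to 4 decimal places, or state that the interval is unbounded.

Test eqn y'=λy, z=hλ:
  y_{n+1} = y_n + z·[3/5·y_n + 2/5·y_{n+1}] ⇒ (1 − 2/5z)y_{n+1} = (1 + 3/5z)y_n
  so R(z) = (1 + 3/5z)/(1 − 2/5z).

Find x<0 with |R(x)|<1.
x=-0.55: |R|=0.5492
R=−1: 1+3/5x = −1+2/5x ⇒ -1/5x=2 ⇒ x=2/(-1/5)=-10.0000
Confirm numerically:
  x=-8.732: |R|=0.94355 <1
  x=-7.539: |R|=0.87743 <1
  x=-6.487: |R|=0.80455 <1
  x=-10.572: |R|=1.02188 >1
  x=-10.080: |R|=1.00318 >1
Stable set (-10.0000, 0).

(-10.0000, 0).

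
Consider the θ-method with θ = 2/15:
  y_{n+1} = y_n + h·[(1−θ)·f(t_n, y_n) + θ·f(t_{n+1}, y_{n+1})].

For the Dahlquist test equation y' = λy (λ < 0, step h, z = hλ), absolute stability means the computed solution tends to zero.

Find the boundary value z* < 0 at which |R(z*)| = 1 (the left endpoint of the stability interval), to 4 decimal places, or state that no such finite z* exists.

left endpoint -2.7273.

Test eqn y'=λy, z=hλ:
  y_{n+1} = y_n + z·[13/15·y_n + 2/15·y_{n+1}] ⇒ (1 − 2/15z)y_{n+1} = (1 + 13/15z)y_n
  so R(z) = (1 + 13/15z)/(1 − 2/15z).

Solve |R(x)|<1 on ℝ⁻.
x=-1.54: |R|=0.2777
R=−1: 1+13/15x = −1+2/15x ⇒ -11/15x=2 ⇒ x=2/(-11/15)=-2.7273
Confirm numerically:
  x=-2.416: |R|=0.82735 <1
  x=-2.220: |R|=0.71296 <1
  x=-1.817: |R|=0.46265 <1
  x=-3.173: |R|=1.22969 >1
  x=-2.877: |R|=1.07936 >1
Stable set (-2.7273, 0).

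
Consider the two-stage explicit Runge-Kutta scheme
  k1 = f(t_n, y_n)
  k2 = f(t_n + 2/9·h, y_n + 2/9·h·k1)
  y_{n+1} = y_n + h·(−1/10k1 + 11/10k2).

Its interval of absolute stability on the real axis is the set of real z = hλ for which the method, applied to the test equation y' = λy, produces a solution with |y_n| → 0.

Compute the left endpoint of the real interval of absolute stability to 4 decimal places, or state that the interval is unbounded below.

With y'=λy (z=hλ):
  k1=λy_n ⇒ h·k1=z·y_n;  k2=λ(1+2/9z)y_n ⇒ h·k2=z(1+2/9z)y_n
  y_{n+1}/y_n = 1 − 1/10z + 11/10z(1+2/9z) = 1 + z + 11/45z²
  R(z) = 1 + z + 11/45z².

Need |R(x)|<1, x<0.
x=-1.65: |R|=0.0155
R=1: x+11/45x²=0 ⇒ x=−45/11=-4.0909; min R=1−1/(4·11/45)=-0.0227>−1
Confirm numerically:
  x=-3.911: |R|=0.82800 <1
  x=-3.901: |R|=0.81891 <1
  x=-1.988: |R|=0.02192 <1
  x=-4.668: |R|=1.65850 >1
  x=-4.552: |R|=1.51306 >1
  x=-4.345: |R|=1.26987 >1
Interval (-4.0909, 0).

left endpoint -4.0909.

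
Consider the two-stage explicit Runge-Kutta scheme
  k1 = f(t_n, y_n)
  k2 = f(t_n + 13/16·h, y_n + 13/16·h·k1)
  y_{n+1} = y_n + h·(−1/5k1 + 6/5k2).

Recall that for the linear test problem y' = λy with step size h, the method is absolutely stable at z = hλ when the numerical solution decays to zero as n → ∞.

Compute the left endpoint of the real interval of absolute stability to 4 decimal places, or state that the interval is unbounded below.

z* = -1.0256.

On y'=λy, z=hλ:
  k1=λy_n ⇒ h·k1=z·y_n;  k2=λ(1+13/16z)y_n ⇒ h·k2=z(1+13/16z)y_n
  y_{n+1}/y_n = 1 − 1/5z + 6/5z(1+13/16z) = 1 + z + 39/40z²
  so R(z) = 1 + z + 39/40z².

Solve |R(x)|<1 on ℝ⁻.
x=-1: |R|=0.9750
R=1: x+39/40x²=0 ⇒ x=−40/39=-1.0256; min R=1−1/(4·39/40)=0.7436>−1
Confirm numerically:
  x=-0.914: |R|=0.90051 <1
  x=-0.901: |R|=0.89051 <1
  x=-0.713: |R|=0.78266 <1
  x=-1.528: |R|=1.74841 >1
  x=-1.523: |R|=1.73854 >1
Interval (-1.0256, 0).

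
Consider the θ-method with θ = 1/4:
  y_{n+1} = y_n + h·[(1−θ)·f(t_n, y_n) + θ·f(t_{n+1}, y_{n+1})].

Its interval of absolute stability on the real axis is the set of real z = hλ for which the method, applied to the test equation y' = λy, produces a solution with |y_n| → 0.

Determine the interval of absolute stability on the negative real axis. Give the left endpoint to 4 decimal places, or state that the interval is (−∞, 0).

With y'=λy (z=hλ):
  y_{n+1} = y_n + z·[3/4·y_n + 1/4·y_{n+1}] ⇒ (1 − 1/4z)y_{n+1} = (1 + 3/4z)y_n
  ⇒ R(z) = (1 + 3/4z)/(1 − 1/4z).

Solve |R(x)|<1 on ℝ⁻.
x=-1.5: |R|=0.0909
R=−1: 1+3/4x = −1+1/4x ⇒ -1/2x=2 ⇒ x=2/(-1/2)=-4.0000
Confirm numerically:
  x=-3.942: |R|=0.98539 <1
  x=-3.907: |R|=0.97648 <1
  x=-2.588: |R|=0.57134 <1
  x=-2.160: |R|=0.40260 <1
  x=-4.238: |R|=1.05778 >1
  x=-4.142: |R|=1.03488 >1
  x=-4.094: |R|=1.02323 >1
Stable set (-4.0000, 0).

z∈(-4.0000,0).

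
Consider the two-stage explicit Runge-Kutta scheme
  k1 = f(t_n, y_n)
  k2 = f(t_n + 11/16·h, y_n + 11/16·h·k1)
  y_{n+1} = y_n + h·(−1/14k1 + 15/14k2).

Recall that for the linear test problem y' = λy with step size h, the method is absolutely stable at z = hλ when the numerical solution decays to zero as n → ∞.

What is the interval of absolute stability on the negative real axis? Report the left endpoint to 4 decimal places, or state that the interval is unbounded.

(-1.3576, 0).

Test eqn y'=λy, z=hλ:
  k1=λy_n ⇒ h·k1=z·y_n;  k2=λ(1+11/16z)y_n ⇒ h·k2=z(1+11/16z)y_n
  y_{n+1}/y_n = 1 − 1/14z + 15/14z(1+11/16z) = 1 + z + 165/224z²
  ⇒ R(z) = 1 + z + 165/224z².

Need |R(x)|<1, x<0.
x=-1.65: |R|=1.3554
R=1: x+165/224x²=0 ⇒ x=−224/165=-1.3576; min R=1−1/(4·165/224)=0.6606>−1
Confirm numerically:
  x=-1.229: |R|=0.88360 <1
  x=-1.182: |R|=0.84713 <1
  x=-1.164: |R|=0.83403 <1
  x=-0.581: |R|=0.66765 <1
  x=-1.893: |R|=1.74659 >1
  x=-1.603: |R|=1.28979 >1
So |R|<1 on (-1.3576, 0).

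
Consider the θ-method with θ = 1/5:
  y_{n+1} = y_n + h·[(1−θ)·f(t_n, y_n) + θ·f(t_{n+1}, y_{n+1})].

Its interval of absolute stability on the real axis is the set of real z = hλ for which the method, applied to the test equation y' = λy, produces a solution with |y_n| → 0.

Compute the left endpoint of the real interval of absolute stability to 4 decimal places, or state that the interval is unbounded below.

Test eqn y'=λy, z=hλ:
  y_{n+1} = y_n + z·[4/5·y_n + 1/5·y_{n+1}] ⇒ (1 − 1/5z)y_{n+1} = (1 + 4/5z)y_n
  R(z) = (1 + 4/5z)/(1 − 1/5z).

Boundary: |R(x)|=1, x<0.
x=-0.39: |R|=0.6382
R=−1: 1+4/5x = −1+1/5x ⇒ -3/5x=2 ⇒ x=2/(-3/5)=-3.3333
Confirm numerically:
  x=-2.431: |R|=0.63572 <1
  x=-2.140: |R|=0.49860 <1
  x=-1.923: |R|=0.38885 <1
  x=-3.907: |R|=1.19322 >1
  x=-3.497: |R|=1.05779 >1
  x=-3.415: |R|=1.02911 >1
Interval (-3.3333, 0).

left endpoint -3.3333.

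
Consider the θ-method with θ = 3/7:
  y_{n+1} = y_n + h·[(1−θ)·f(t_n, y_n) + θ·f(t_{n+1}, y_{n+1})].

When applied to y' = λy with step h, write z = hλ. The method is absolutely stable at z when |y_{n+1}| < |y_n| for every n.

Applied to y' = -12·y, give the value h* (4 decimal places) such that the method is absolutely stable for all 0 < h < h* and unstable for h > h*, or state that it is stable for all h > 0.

With y'=λy (z=hλ):
  y_{n+1} = y_n + z·[4/7·y_n + 3/7·y_{n+1}] ⇒ (1 − 3/7z)y_{n+1} = (1 + 4/7z)y_n
  ⇒ R(z) = (1 + 4/7z)/(1 − 3/7z).

Solve |R(x)|<1 on ℝ⁻.
x=-1.17: |R|=0.2207
R=−1: 1+4/7x = −1+3/7x ⇒ -1/7x=2 ⇒ x=2/(-1/7)=-14.0000
Confirm numerically:
  x=-12.869: |R|=0.97520 <1
  x=-11.307: |R|=0.93419 <1
  x=-9.094: |R|=0.85689 <1
  x=-14.475: |R|=1.00942 >1
  x=-14.424: |R|=1.00843 >1
Stable set (-14.0000, 0).

(-14.0000,0); λ=-12 ⇒ h* = (14)/12 = 1.1667.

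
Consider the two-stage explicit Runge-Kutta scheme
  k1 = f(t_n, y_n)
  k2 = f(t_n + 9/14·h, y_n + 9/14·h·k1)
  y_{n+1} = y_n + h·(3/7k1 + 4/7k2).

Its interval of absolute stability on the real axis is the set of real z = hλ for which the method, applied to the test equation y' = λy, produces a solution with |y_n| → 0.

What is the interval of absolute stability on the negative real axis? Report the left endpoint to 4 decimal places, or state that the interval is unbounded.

z∈(-2.7222,0).

Set f=λy, z=hλ:
  k1=λy_n ⇒ h·k1=z·y_n;  k2=λ(1+9/14z)y_n ⇒ h·k2=z(1+9/14z)y_n
  y_{n+1}/y_n = 1 + 3/7z + 4/7z(1+9/14z) = 1 + z + 18/49z²
  R(z) = 1 + z + 18/49z².

Need |R(x)|<1, x<0.
x=-0.81: |R|=0.4310
R=1: x+18/49x²=0 ⇒ x=−49/18=-2.7222; min R=1−1/(4·18/49)=0.3194>−1
Confirm numerically:
  x=-2.430: |R|=0.73915 <1
  x=-1.688: |R|=0.35870 <1
  x=-1.146: |R|=0.33644 <1
  x=-2.843: |R|=1.12614 >1
  x=-2.809: |R|=1.08954 >1
Stable set (-2.7222, 0).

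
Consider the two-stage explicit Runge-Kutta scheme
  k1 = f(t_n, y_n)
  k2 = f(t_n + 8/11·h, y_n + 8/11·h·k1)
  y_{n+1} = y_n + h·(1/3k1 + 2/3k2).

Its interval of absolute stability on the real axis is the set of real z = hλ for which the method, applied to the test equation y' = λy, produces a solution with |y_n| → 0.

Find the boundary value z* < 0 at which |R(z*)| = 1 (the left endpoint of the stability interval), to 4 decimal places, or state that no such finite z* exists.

z* = -2.0625.

With y'=λy (z=hλ):
  k1=λy_n ⇒ h·k1=z·y_n;  k2=λ(1+8/11z)y_n ⇒ h·k2=z(1+8/11z)y_n
  y_{n+1}/y_n = 1 + 1/3z + 2/3z(1+8/11z) = 1 + z + 16/33z²
  so R(z) = 1 + z + 16/33z².

Find x<0 with |R(x)|<1.
x=-0.89: |R|=0.4940
R=1: x+16/33x²=0 ⇒ x=−33/16=-2.0625; min R=1−1/(4·16/33)=0.4844>−1
Confirm numerically:
  x=-1.823: |R|=0.78831 <1
  x=-1.677: |R|=0.68655 <1
  x=-0.859: |R|=0.49876 <1
  x=-2.554: |R|=1.60863 >1
  x=-2.225: |R|=1.17530 >1
  x=-2.092: |R|=1.02992 >1
So |R|<1 on (-2.0625, 0).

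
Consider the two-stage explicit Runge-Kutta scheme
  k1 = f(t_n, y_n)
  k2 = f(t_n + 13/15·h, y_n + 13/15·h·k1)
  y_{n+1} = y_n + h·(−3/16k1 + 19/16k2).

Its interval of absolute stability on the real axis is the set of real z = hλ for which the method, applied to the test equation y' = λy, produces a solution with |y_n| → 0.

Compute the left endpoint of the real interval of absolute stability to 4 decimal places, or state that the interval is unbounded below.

left endpoint -0.9717.

Set f=λy, z=hλ:
  k1=λy_n ⇒ h·k1=z·y_n;  k2=λ(1+13/15z)y_n ⇒ h·k2=z(1+13/15z)y_n
  y_{n+1}/y_n = 1 − 3/16z + 19/16z(1+13/15z) = 1 + z + 247/240z²
  R(z) = 1 + z + 247/240z².

Boundary: |R(x)|=1, x<0.
x=-0.53: |R|=0.7591
R=1: x+247/240x²=0 ⇒ x=−240/247=-0.9717; min R=1−1/(4·247/240)=0.7571>−1
Confirm numerically:
  x=-0.949: |R|=0.97787 <1
  x=-0.913: |R|=0.94488 <1
  x=-0.912: |R|=0.94400 <1
  x=-0.443: |R|=0.75897 <1
  x=-1.287: |R|=1.41768 >1
  x=-1.229: |R|=1.32550 >1
  x=-1.227: |R|=1.32244 >1
So |R|<1 on (-0.9717, 0).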